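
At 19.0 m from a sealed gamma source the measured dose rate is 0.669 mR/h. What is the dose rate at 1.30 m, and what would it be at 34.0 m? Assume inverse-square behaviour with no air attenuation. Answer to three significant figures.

Since intensity falls as 1/r²,
At 1.30 m: (19.0/1.30)² = 213.6, so 0.669 × 213.6 = 142.9 mR/h
At 34.0 m: (1.30/34.0)² = 0.001462, so 142.9 × 0.001462 = 0.2089 mR/h.

143 mR/h; 0.209 mR/h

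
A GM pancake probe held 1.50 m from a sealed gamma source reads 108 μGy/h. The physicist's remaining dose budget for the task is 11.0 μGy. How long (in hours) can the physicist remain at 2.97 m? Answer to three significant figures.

By the inverse-square law, rate at 2.97 m:
(1.50/2.97)² = 0.2551, so 108 × 0.2551 = 27.55 μGy/h.
Stay time = 11.0 μGy ÷ 27.55 μGy/h = 0.3993 h.

0.399 h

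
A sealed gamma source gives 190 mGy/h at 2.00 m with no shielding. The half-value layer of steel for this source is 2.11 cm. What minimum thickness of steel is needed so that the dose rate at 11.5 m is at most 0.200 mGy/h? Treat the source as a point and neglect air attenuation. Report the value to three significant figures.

At 11.5 m, distance alone gives (2.00/11.5)² = 0.03025, so 190 × 0.03025 = 5.747 mGy/h.
Further attenuation needed: 5.747/0.200 = 28.73.
n = log₂(28.73) = 4.844 half-value layers.
Thickness = 4.844 × 2.11 cm = 10.22 cm.

10.2 cm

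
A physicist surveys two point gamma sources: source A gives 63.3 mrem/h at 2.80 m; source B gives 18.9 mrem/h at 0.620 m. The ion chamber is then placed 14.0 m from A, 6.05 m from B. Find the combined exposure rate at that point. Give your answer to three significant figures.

2.73 mrem/h

Each source contributes Iᵢ·(dᵢ/rᵢ)²; contributions add.
A: 63.3 × (2.80/14.0)² = 2.532 mrem/h
B: 18.9 × (0.620/6.05)² = 0.1985 mrem/h
Total = 2.532 + 0.1985 = 2.731 mrem/h.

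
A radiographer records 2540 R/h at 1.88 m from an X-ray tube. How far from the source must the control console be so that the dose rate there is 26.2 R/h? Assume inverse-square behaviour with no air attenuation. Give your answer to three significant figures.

Intensity scales as (d₁/d₂)², so d₂ = d₁·√(I₁/I₂).
I₁/I₂ = 2540/26.2 = 96.95, so d₂ = 1.88 × √96.95 = 18.51 m.

18.5 m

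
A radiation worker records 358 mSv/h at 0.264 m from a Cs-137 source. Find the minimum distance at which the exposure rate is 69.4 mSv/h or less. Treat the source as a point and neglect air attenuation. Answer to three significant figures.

Applying the 1/r² law, d₂ = d₁·√(I₁/I₂).
I₁/I₂ = 358/69.4 = 5.159, so d₂ = 0.264 × √5.159 = 0.5996 m.

0.600 m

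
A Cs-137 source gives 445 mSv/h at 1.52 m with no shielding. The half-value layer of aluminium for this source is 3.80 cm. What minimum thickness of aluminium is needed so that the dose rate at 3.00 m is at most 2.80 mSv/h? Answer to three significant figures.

At 3.00 m, distance alone gives (1.52/3.00)² = 0.2567, so 445 × 0.2567 = 114.2 mSv/h.
Further attenuation needed: 114.2/2.80 = 40.79.
n = log₂(40.79) = 5.350 half-value layers.
Thickness = 5.350 × 3.80 cm = 20.33 cm.

20.3 cm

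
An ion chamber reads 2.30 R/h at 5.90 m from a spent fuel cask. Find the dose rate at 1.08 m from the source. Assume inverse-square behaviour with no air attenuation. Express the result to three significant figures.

Intensity scales as (d₁/d₂)², so the rate at 1.08 m is
(5.90/1.08)² = 29.84, so 2.30 × 29.84 = 68.63 R/h.

68.6 R/h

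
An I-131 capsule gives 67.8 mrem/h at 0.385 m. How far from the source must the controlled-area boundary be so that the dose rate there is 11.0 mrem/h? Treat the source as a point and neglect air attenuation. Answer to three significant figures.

Using I₁d₁² = I₂d₂², d₂ = d₁·√(I₁/I₂).
I₁/I₂ = 67.8/11.0 = 6.164, so d₂ = 0.385 × √6.164 = 0.9559 m.

0.956 m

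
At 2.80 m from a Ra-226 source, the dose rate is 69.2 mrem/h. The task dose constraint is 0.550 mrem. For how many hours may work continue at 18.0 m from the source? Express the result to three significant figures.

0.328 h

Since intensity falls as 1/r², rate at 18.0 m:
(2.80/18.0)² = 0.02420, so 69.2 × 0.02420 = 1.675 mrem/h.
Stay time = 0.550 mrem ÷ 1.675 mrem/h = 0.3284 h.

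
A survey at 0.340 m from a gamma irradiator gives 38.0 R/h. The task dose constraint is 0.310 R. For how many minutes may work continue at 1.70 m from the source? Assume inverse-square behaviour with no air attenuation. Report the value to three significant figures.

12.2 min

Applying the 1/r² law, rate at 1.70 m:
(0.340/1.70)² = 0.04000, so 38.0 × 0.04000 = 1.520 R/h.
Stay time = 0.310 R ÷ 1.520 R/h = 0.2039 h = 12.23 min.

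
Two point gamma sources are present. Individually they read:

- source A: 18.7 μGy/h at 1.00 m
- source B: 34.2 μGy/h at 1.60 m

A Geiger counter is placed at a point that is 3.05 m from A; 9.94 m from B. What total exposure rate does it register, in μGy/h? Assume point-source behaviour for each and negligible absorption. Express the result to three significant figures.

2.90 μGy/h

By superposition, sum each source's inverse-square contribution:
A: 18.7 × (1.00/3.05)² = 2.010 μGy/h
B: 34.2 × (1.60/9.94)² = 0.8861 μGy/h
Total = 2.010 + 0.8861 = 2.896 μGy/h.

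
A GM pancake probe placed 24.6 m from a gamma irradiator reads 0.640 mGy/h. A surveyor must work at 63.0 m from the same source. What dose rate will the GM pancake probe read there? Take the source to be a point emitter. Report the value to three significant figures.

Applying the 1/r² law, scaling from 24.6 m to 63.0 m:
0.640 × (24.6/63.0)² = 0.640 × 0.1525 = 0.09760 mGy/h.

0.0976 mGy/h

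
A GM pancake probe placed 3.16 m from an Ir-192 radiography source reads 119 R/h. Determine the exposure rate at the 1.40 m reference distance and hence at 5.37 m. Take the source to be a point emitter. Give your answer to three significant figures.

606 R/h; 41.2 R/h

By the inverse-square law,
At 1.40 m: (3.16/1.40)² = 5.095, so 119 × 5.095 = 606.3 R/h
At 5.37 m: (1.40/5.37)² = 0.06797, so 606.3 × 0.06797 = 41.21 R/h.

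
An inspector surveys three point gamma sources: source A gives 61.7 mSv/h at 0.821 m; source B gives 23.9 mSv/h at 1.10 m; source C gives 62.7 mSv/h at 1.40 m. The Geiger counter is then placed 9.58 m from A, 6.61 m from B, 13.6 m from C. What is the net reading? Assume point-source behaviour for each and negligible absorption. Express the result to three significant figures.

1.78 mSv/h

Each source contributes Iᵢ·(dᵢ/rᵢ)²; contributions add.
A: 61.7 × (0.821/9.58)² = 0.4531 mSv/h
B: 23.9 × (1.10/6.61)² = 0.6619 mSv/h
C: 62.7 × (1.40/13.6)² = 0.6644 mSv/h
Total = 0.4531 + 0.6619 + 0.6644 = 1.779 mSv/h.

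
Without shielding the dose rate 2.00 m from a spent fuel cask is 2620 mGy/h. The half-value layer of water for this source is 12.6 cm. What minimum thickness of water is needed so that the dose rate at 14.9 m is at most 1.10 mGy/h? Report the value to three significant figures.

68.3 cm

At 14.9 m, distance alone gives (2.00/14.9)² = 0.01802, so 2620 × 0.01802 = 47.21 mGy/h.
Further attenuation needed: 47.21/1.10 = 42.92.
n = log₂(42.92) = 5.424 half-value layers.
Thickness = 5.424 × 12.6 cm = 68.34 cm.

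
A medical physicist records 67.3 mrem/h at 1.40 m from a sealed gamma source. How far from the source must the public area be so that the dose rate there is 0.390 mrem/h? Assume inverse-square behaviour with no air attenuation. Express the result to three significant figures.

18.4 m

By the inverse-square law, d₂ = d₁·√(I₁/I₂).
I₁/I₂ = 67.3/0.390 = 172.6, so d₂ = 1.40 × √172.6 = 18.39 m.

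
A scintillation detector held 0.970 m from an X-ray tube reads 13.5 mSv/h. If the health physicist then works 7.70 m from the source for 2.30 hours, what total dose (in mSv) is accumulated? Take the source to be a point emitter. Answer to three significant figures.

0.493 mSv

By the inverse-square law, rate at 7.70 m:
13.5 × (0.970/7.70)² = 13.5 × 0.01587 = 0.2142 mSv/h.
Dose = rate × time = 0.2142 mSv/h × 2.300 h = 0.4927 mSv.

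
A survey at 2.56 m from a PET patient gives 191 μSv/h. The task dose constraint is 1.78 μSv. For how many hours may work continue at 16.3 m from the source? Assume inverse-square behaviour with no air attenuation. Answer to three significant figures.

0.378 h

Applying the 1/r² law, rate at 16.3 m:
191 × (2.56/16.3)² = 191 × 0.02467 = 4.712 μSv/h.
Stay time = 1.78 μSv ÷ 4.712 μSv/h = 0.3778 h.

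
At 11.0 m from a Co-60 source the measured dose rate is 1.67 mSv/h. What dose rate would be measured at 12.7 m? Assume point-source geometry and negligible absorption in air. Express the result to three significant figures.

1.25 mSv/h

Since intensity falls as 1/r², scaling from 11.0 m to 12.7 m:
1.67 × (11.0/12.7)² = 1.67 × 0.7502 = 1.253 mSv/h.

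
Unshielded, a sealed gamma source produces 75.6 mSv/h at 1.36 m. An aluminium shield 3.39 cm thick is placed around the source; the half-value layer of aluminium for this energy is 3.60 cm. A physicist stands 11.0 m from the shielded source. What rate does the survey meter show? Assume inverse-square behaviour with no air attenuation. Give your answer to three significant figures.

Distance alone: (1.36/11.0)² = 0.01529, so 75.6 × 0.01529 = 1.156 mSv/h.
Shield: 3.39/3.60 = 0.9417 half-value layers → attenuation 2^(−0.9417) = 0.5206.
Combined: 1.156 × 0.5206 = 0.6018 mSv/h.

0.602 mSv/h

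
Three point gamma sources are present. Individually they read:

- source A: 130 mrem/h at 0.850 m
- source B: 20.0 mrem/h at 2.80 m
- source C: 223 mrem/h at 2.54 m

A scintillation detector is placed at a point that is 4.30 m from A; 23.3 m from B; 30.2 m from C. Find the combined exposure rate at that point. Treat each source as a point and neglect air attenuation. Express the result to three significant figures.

By superposition, sum each source's inverse-square contribution:
A: 130 × (0.850/4.30)² = 5.080 mrem/h
B: 20.0 × (2.80/23.3)² = 0.2888 mrem/h
C: 223 × (2.54/30.2)² = 1.577 mrem/h
Total = 5.080 + 0.2888 + 1.577 = 6.946 mrem/h.

6.95 mrem/h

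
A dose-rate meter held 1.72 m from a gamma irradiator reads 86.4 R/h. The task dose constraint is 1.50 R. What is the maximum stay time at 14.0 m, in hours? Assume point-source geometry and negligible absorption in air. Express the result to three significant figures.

Intensity scales as (d₁/d₂)², so rate at 14.0 m:
(1.72/14.0)² = 0.01509, so 86.4 × 0.01509 = 1.304 R/h.
Stay time = 1.50 R ÷ 1.304 R/h = 1.150 h.

1.15 h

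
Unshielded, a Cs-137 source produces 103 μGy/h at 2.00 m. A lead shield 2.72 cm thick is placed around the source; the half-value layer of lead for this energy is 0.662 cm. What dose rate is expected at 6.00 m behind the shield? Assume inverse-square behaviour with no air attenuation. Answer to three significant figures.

0.663 μGy/h

Distance alone: (2.00/6.00)² = 0.1111, so 103 × 0.1111 = 11.44 μGy/h.
Shield: 2.72/0.662 = 4.109 half-value layers → attenuation 2^(−4.109) = 0.05795.
Combined: 11.44 × 0.05795 = 0.6629 μGy/h.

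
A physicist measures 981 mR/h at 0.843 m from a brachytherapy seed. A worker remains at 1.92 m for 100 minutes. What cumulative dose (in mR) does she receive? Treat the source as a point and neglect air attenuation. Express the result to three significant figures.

315 mR

Applying the 1/r² law, rate at 1.92 m:
(0.843/1.92)² = 0.1928, so 981 × 0.1928 = 189.1 mR/h.
Dose = rate × time = 189.1 mR/h × 1.667 h = 315.2 mR.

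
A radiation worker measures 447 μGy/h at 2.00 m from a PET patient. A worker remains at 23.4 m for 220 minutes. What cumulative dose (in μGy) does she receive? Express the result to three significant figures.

12.0 μGy

Using I₁d₁² = I₂d₂², rate at 23.4 m:
(2.00/23.4)² = 0.007305, so 447 × 0.007305 = 3.265 μGy/h.
Dose = rate × time = 3.265 μGy/h × 3.667 h = 11.97 μGy.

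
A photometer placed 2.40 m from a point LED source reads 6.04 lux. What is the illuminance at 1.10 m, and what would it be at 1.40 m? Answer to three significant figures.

28.8 lux; 17.8 lux

Intensity scales as (d₁/d₂)², so
At 1.10 m: 6.04 × (2.40/1.10)² = 6.04 × 4.760 = 28.75 lux
At 1.40 m: 28.75 × (1.10/1.40)² = 28.75 × 0.6173 = 17.75 lux.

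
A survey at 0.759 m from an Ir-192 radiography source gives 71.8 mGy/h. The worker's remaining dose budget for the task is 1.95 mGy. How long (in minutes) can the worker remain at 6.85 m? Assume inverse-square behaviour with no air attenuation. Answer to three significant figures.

Using I₁d₁² = I₂d₂², rate at 6.85 m:
71.8 × (0.759/6.85)² = 71.8 × 0.01228 = 0.8817 mGy/h.
Stay time = 1.95 mGy ÷ 0.8817 mGy/h = 2.212 h = 132.7 min.

133 min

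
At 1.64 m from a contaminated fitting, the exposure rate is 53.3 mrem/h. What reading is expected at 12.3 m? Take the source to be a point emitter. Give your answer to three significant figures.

Applying the 1/r² law, the rate at 12.3 m is
53.3 × (1.64/12.3)² = 53.3 × 0.01778 = 0.9477 mrem/h.

0.948 mrem/h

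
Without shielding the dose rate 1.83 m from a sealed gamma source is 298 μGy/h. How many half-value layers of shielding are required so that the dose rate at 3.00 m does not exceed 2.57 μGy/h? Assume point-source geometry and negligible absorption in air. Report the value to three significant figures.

At 3.00 m, distance alone gives (1.83/3.00)² = 0.3721, so 298 × 0.3721 = 110.9 μGy/h.
Further attenuation needed: 110.9/2.57 = 43.15.
n = log₂(43.15) = 5.431 half-value layers.

5.43 half-value layers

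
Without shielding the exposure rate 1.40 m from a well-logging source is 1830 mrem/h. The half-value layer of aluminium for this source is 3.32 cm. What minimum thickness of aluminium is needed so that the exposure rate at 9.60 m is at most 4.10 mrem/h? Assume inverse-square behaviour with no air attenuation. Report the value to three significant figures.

10.8 cm

At 9.60 m, distance alone gives (1.40/9.60)² = 0.02127, so 1830 × 0.02127 = 38.92 mrem/h.
Further attenuation needed: 38.92/4.10 = 9.493.
n = log₂(9.493) = 3.247 half-value layers.
Thickness = 3.247 × 3.32 cm = 10.78 cm.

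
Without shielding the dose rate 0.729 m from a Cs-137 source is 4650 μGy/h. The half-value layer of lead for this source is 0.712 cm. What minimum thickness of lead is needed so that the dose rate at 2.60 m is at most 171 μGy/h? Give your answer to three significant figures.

0.780 cm

At 2.60 m, distance alone gives (0.729/2.60)² = 0.07862, so 4650 × 0.07862 = 365.6 μGy/h.
Further attenuation needed: 365.6/171 = 2.138.
n = log₂(2.138) = 1.096 half-value layers.
Thickness = 1.096 × 0.712 cm = 0.7804 cm.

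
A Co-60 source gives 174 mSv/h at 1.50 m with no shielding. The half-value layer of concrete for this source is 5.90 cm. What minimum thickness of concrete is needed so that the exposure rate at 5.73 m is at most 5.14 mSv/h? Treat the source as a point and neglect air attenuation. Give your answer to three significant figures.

At 5.73 m, distance alone gives (1.50/5.73)² = 0.06853, so 174 × 0.06853 = 11.92 mSv/h.
Further attenuation needed: 11.92/5.14 = 2.319.
n = log₂(2.319) = 1.214 half-value layers.
Thickness = 1.214 × 5.90 cm = 7.163 cm.

7.16 cm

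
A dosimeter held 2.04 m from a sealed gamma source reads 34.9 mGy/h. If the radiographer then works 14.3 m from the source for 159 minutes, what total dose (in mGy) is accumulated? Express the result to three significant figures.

By the inverse-square law, rate at 14.3 m:
(2.04/14.3)² = 0.02035, so 34.9 × 0.02035 = 0.7102 mGy/h.
Dose = rate × time = 0.7102 mGy/h × 2.650 h = 1.882 mGy.

1.88 mGy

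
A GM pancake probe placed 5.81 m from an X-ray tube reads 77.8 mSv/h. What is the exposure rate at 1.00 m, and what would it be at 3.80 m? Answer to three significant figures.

Since intensity falls as 1/r²,
At 1.00 m: (5.81/1.00)² = 33.76, so 77.8 × 33.76 = 2627 mSv/h
At 3.80 m: (1.00/3.80)² = 0.06925, so 2627 × 0.06925 = 181.9 mSv/h.

2630 mSv/h; 182 mSv/h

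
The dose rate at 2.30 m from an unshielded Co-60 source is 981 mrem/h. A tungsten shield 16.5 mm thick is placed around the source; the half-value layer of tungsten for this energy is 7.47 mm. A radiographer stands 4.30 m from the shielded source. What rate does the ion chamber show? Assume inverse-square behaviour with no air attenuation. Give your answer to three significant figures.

60.7 mrem/h

Distance alone: 981 × (2.30/4.30)² = 981 × 0.2861 = 280.7 mrem/h.
Shield: 16.5/7.47 = 2.209 half-value layers → attenuation 2^(−2.209) = 0.2163.
Combined: 280.7 × 0.2163 = 60.72 mrem/h.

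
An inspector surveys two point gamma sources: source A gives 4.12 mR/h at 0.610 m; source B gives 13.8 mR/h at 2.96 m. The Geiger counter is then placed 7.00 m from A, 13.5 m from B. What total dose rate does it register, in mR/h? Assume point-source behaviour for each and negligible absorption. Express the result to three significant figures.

0.695 mR/h

By superposition, sum each source's inverse-square contribution:
A: 4.12 × (0.610/7.00)² = 0.03129 mR/h
B: 13.8 × (2.96/13.5)² = 0.6634 mR/h
Total = 0.03129 + 0.6634 = 0.6947 mR/h.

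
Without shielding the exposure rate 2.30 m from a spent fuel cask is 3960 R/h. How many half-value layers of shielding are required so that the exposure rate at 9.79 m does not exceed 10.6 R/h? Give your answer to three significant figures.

4.37 half-value layers

At 9.79 m, distance alone gives 3960 × (2.30/9.79)² = 3960 × 0.05519 = 218.6 R/h.
Further attenuation needed: 218.6/10.6 = 20.62.
n = log₂(20.62) = 4.366 half-value layers.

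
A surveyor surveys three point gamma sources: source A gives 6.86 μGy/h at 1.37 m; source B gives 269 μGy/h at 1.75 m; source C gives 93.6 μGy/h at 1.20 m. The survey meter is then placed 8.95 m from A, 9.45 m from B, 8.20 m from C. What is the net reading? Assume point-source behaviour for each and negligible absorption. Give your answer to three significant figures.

By superposition, sum each source's inverse-square contribution:
A: 6.86 × (1.37/8.95)² = 0.1607 μGy/h
B: 269 × (1.75/9.45)² = 9.225 μGy/h
C: 93.6 × (1.20/8.20)² = 2.005 μGy/h
Total = 0.1607 + 9.225 + 2.005 = 11.39 μGy/h.

11.4 μGy/h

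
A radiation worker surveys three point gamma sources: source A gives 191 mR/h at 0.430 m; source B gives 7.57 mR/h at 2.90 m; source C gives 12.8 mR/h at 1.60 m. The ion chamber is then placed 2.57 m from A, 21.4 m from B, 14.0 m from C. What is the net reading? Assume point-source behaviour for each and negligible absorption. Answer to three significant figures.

5.65 mR/h

Each source contributes Iᵢ·(dᵢ/rᵢ)²; contributions add.
A: 191 × (0.430/2.57)² = 5.347 mR/h
B: 7.57 × (2.90/21.4)² = 0.1390 mR/h
C: 12.8 × (1.60/14.0)² = 0.1672 mR/h
Total = 5.347 + 0.1390 + 0.1672 = 5.653 mR/h.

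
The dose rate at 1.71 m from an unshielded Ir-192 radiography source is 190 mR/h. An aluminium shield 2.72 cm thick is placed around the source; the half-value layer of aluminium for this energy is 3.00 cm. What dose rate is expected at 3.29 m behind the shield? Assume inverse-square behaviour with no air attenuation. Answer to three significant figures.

27.4 mR/h

Distance alone: (1.71/3.29)² = 0.2701, so 190 × 0.2701 = 51.32 mR/h.
Shield: 2.72/3.00 = 0.9067 half-value layers → attenuation 2^(−0.9067) = 0.5334.
Combined: 51.32 × 0.5334 = 27.37 mR/h.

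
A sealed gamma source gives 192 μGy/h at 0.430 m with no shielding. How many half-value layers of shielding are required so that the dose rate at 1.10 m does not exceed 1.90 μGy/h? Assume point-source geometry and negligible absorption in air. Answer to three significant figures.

At 1.10 m, distance alone gives 192 × (0.430/1.10)² = 192 × 0.1528 = 29.34 μGy/h.
Further attenuation needed: 29.34/1.90 = 15.44.
n = log₂(15.44) = 3.949 half-value layers.

3.95 half-value layers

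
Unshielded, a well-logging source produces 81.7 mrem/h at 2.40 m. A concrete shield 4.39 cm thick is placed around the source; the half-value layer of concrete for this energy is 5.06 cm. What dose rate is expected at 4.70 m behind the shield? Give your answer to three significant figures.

Distance alone: (2.40/4.70)² = 0.2608, so 81.7 × 0.2608 = 21.31 mrem/h.
Shield: 4.39/5.06 = 0.8676 half-value layers → attenuation 2^(−0.8676) = 0.5481.
Combined: 21.31 × 0.5481 = 11.68 mrem/h.

11.7 mrem/h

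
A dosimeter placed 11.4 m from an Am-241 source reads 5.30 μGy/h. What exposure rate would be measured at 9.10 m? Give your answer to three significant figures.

Applying the 1/r² law, scaling from 11.4 m to 9.10 m:
5.30 × (11.4/9.10)² = 5.30 × 1.569 = 8.316 μGy/h.

8.32 μGy/h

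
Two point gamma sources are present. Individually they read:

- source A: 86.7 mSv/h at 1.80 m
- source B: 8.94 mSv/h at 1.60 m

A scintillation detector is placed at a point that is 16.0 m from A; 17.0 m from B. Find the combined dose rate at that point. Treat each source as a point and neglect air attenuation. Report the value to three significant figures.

By superposition, sum each source's inverse-square contribution:
A: 86.7 × (1.80/16.0)² = 1.097 mSv/h
B: 8.94 × (1.60/17.0)² = 0.07919 mSv/h
Total = 1.097 + 0.07919 = 1.176 mSv/h.

1.18 mSv/h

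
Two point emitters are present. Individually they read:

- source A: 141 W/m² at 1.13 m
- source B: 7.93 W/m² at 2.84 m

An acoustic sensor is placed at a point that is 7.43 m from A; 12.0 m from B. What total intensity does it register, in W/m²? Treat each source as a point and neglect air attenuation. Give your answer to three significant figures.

3.71 W/m²

Each source contributes Iᵢ·(dᵢ/rᵢ)²; contributions add.
A: 141 × (1.13/7.43)² = 3.261 W/m²
B: 7.93 × (2.84/12.0)² = 0.4442 W/m²
Total = 3.261 + 0.4442 = 3.705 W/m².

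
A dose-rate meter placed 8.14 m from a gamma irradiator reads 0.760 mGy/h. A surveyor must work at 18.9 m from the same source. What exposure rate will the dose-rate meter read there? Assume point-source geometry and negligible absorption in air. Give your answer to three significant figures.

0.141 mGy/h

Since intensity falls as 1/r², scaling from 8.14 m to 18.9 m:
0.760 × (8.14/18.9)² = 0.760 × 0.1855 = 0.1410 mGy/h.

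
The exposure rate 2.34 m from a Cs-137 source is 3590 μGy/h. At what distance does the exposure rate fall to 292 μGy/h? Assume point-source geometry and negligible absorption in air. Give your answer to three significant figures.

8.20 m

By the inverse-square law, d₂ = d₁·√(I₁/I₂).
I₁/I₂ = 3590/292 = 12.29, so d₂ = 2.34 × √12.29 = 8.203 m.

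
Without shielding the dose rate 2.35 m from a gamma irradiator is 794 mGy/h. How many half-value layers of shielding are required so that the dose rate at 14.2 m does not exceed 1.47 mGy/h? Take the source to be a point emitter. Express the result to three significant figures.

3.89 half-value layers

At 14.2 m, distance alone gives 794 × (2.35/14.2)² = 794 × 0.02739 = 21.75 mGy/h.
Further attenuation needed: 21.75/1.47 = 14.80.
n = log₂(14.80) = 3.888 half-value layers.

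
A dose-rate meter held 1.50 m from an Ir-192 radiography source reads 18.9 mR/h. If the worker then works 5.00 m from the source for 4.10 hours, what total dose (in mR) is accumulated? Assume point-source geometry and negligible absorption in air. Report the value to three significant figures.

6.97 mR

Using I₁d₁² = I₂d₂², rate at 5.00 m:
18.9 × (1.50/5.00)² = 18.9 × 0.09000 = 1.701 mR/h.
Dose = rate × time = 1.701 mR/h × 4.100 h = 6.974 mR.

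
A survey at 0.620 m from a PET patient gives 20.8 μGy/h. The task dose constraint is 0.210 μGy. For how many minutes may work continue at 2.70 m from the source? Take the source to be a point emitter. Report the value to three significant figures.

11.5 min

By the inverse-square law, rate at 2.70 m:
20.8 × (0.620/2.70)² = 20.8 × 0.05273 = 1.097 μGy/h.
Stay time = 0.210 μGy ÷ 1.097 μGy/h = 0.1914 h = 11.48 min.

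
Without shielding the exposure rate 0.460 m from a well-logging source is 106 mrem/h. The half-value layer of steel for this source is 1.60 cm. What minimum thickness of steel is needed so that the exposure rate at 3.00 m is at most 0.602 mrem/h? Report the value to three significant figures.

At 3.00 m, distance alone gives (0.460/3.00)² = 0.02351, so 106 × 0.02351 = 2.492 mrem/h.
Further attenuation needed: 2.492/0.602 = 4.140.
n = log₂(4.140) = 2.050 half-value layers.
Thickness = 2.050 × 1.60 cm = 3.280 cm.

3.28 cm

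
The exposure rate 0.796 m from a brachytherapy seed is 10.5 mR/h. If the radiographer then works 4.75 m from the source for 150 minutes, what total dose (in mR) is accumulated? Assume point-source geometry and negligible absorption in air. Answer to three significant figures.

Using I₁d₁² = I₂d₂², rate at 4.75 m:
(0.796/4.75)² = 0.02808, so 10.5 × 0.02808 = 0.2948 mR/h.
Dose = rate × time = 0.2948 mR/h × 2.500 h = 0.7370 mR.

0.737 mR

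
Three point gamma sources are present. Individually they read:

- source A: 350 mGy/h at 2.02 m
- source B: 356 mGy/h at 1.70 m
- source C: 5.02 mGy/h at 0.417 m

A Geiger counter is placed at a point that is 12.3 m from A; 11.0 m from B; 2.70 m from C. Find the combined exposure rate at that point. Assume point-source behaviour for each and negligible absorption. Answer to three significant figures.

By superposition, sum each source's inverse-square contribution:
A: 350 × (2.02/12.3)² = 9.440 mGy/h
B: 356 × (1.70/11.0)² = 8.503 mGy/h
C: 5.02 × (0.417/2.70)² = 0.1197 mGy/h
Total = 9.440 + 8.503 + 0.1197 = 18.06 mGy/h.

18.1 mGy/h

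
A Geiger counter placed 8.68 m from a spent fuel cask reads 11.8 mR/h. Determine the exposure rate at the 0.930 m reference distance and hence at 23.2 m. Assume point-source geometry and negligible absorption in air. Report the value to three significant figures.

By the inverse-square law,
At 0.930 m: (8.68/0.930)² = 87.11, so 11.8 × 87.11 = 1028 mR/h
At 23.2 m: 1028 × (0.930/23.2)² = 1028 × 0.001607 = 1.652 mR/h.

1030 mR/h; 1.65 mR/h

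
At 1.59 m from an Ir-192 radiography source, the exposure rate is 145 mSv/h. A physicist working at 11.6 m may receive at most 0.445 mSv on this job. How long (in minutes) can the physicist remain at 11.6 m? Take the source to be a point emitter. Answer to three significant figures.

9.80 min

Applying the 1/r² law, rate at 11.6 m:
145 × (1.59/11.6)² = 145 × 0.01879 = 2.725 mSv/h.
Stay time = 0.445 mSv ÷ 2.725 mSv/h = 0.1633 h = 9.798 min.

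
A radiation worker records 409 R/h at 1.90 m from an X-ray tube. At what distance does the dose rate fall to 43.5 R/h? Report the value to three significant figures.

By the inverse-square law, d₂ = d₁·√(I₁/I₂).
I₁/I₂ = 409/43.5 = 9.402, so d₂ = 1.90 × √9.402 = 5.826 m.

5.83 m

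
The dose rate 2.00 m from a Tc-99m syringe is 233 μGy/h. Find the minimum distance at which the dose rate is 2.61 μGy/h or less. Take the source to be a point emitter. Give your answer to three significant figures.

18.9 m

Since intensity falls as 1/r², d₂ = d₁·√(I₁/I₂).
I₁/I₂ = 233/2.61 = 89.27, so d₂ = 2.00 × √89.27 = 18.90 m.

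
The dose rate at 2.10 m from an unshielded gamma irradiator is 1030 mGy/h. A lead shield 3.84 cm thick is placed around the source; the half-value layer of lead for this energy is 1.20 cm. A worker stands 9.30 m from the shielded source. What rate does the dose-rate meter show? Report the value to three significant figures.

Distance alone: (2.10/9.30)² = 0.05099, so 1030 × 0.05099 = 52.52 mGy/h.
Shield: 3.84/1.20 = 3.200 half-value layers → attenuation 2^(−3.200) = 0.1088.
Combined: 52.52 × 0.1088 = 5.714 mGy/h.

5.71 mGy/h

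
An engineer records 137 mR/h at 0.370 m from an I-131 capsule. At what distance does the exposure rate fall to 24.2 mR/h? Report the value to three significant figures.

0.880 m

Since intensity falls as 1/r², d₂ = d₁·√(I₁/I₂).
I₁/I₂ = 137/24.2 = 5.661, so d₂ = 0.370 × √5.661 = 0.8803 m.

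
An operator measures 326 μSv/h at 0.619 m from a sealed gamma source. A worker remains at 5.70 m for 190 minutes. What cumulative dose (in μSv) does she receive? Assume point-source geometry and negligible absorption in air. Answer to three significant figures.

12.2 μSv

Using I₁d₁² = I₂d₂², rate at 5.70 m:
(0.619/5.70)² = 0.01179, so 326 × 0.01179 = 3.844 μSv/h.
Dose = rate × time = 3.844 μSv/h × 3.167 h = 12.17 μSv.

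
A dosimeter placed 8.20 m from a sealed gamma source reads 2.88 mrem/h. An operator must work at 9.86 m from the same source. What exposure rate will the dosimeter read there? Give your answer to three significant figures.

By the inverse-square law, scaling from 8.20 m to 9.86 m:
(8.20/9.86)² = 0.6916, so 2.88 × 0.6916 = 1.992 mrem/h.

1.99 mrem/h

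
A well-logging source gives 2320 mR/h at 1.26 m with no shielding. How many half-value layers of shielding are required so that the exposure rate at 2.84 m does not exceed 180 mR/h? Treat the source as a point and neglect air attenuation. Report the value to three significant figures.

1.34 half-value layers

At 2.84 m, distance alone gives 2320 × (1.26/2.84)² = 2320 × 0.1968 = 456.6 mR/h.
Further attenuation needed: 456.6/180 = 2.537.
n = log₂(2.537) = 1.343 half-value layers.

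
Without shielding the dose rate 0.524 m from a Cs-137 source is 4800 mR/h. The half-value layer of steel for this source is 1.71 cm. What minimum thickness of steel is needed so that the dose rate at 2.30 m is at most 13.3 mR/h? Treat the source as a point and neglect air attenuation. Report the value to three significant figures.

7.23 cm

At 2.30 m, distance alone gives (0.524/2.30)² = 0.05190, so 4800 × 0.05190 = 249.1 mR/h.
Further attenuation needed: 249.1/13.3 = 18.73.
n = log₂(18.73) = 4.227 half-value layers.
Thickness = 4.227 × 1.71 cm = 7.228 cm.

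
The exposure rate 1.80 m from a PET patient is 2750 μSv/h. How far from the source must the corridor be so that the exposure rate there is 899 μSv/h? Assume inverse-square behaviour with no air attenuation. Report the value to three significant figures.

By the inverse-square law, d₂ = d₁·√(I₁/I₂).
I₁/I₂ = 2750/899 = 3.059, so d₂ = 1.80 × √3.059 = 3.148 m.

3.15 m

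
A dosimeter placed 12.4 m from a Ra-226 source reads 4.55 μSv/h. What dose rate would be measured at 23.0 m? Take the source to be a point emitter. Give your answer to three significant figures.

1.32 μSv/h

Using I₁d₁² = I₂d₂², scaling from 12.4 m to 23.0 m:
(12.4/23.0)² = 0.2907, so 4.55 × 0.2907 = 1.323 μSv/h.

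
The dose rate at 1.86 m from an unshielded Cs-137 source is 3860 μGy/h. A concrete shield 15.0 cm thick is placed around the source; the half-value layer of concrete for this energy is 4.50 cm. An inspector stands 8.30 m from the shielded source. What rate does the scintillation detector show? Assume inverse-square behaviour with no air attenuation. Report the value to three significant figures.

19.2 μGy/h

Distance alone: 3860 × (1.86/8.30)² = 3860 × 0.05022 = 193.8 μGy/h.
Shield: 15.0/4.50 = 3.333 half-value layers → attenuation 2^(−3.333) = 0.09924.
Combined: 193.8 × 0.09924 = 19.23 μGy/h.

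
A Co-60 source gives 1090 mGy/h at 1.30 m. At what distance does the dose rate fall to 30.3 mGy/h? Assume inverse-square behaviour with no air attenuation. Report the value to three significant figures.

7.80 m

Applying the 1/r² law, d₂ = d₁·√(I₁/I₂).
I₁/I₂ = 1090/30.3 = 35.97, so d₂ = 1.30 × √35.97 = 7.797 m.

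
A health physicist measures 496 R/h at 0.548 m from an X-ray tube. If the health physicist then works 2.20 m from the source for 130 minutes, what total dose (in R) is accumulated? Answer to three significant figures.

By the inverse-square law, rate at 2.20 m:
496 × (0.548/2.20)² = 496 × 0.06205 = 30.78 R/h.
Dose = rate × time = 30.78 R/h × 2.167 h = 66.70 R.

66.7 R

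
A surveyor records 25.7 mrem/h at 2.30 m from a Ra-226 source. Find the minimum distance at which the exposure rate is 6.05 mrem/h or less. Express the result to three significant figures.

Intensity scales as (d₁/d₂)², so d₂ = d₁·√(I₁/I₂).
I₁/I₂ = 25.7/6.05 = 4.248, so d₂ = 2.30 × √4.248 = 4.740 m.

4.74 m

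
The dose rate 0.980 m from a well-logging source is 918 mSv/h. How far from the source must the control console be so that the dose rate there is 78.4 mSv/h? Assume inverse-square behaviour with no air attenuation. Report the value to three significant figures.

By the inverse-square law, d₂ = d₁·√(I₁/I₂).
I₁/I₂ = 918/78.4 = 11.71, so d₂ = 0.980 × √11.71 = 3.354 m.

3.35 m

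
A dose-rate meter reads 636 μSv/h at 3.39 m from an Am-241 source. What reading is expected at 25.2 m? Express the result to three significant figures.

11.5 μSv/h

Intensity scales as (d₁/d₂)², so the rate at 25.2 m is
636 × (3.39/25.2)² = 636 × 0.01810 = 11.51 μSv/h.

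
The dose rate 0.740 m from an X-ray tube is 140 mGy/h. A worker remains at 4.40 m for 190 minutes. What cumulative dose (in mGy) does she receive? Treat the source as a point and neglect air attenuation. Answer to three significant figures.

12.5 mGy

Using I₁d₁² = I₂d₂², rate at 4.40 m:
140 × (0.740/4.40)² = 140 × 0.02829 = 3.961 mGy/h.
Dose = rate × time = 3.961 mGy/h × 3.167 h = 12.54 mGy.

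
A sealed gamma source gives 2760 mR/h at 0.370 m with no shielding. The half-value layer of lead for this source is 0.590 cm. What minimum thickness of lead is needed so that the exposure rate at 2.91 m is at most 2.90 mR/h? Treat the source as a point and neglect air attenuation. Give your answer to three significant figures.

At 2.91 m, distance alone gives 2760 × (0.370/2.91)² = 2760 × 0.01617 = 44.63 mR/h.
Further attenuation needed: 44.63/2.90 = 15.39.
n = log₂(15.39) = 3.944 half-value layers.
Thickness = 3.944 × 0.590 cm = 2.327 cm.

2.33 cm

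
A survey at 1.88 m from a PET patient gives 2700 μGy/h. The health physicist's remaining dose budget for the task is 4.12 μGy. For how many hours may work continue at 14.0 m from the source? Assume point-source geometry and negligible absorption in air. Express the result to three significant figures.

0.0846 h

Using I₁d₁² = I₂d₂², rate at 14.0 m:
2700 × (1.88/14.0)² = 2700 × 0.01803 = 48.68 μGy/h.
Stay time = 4.12 μGy ÷ 48.68 μGy/h = 0.08463 h.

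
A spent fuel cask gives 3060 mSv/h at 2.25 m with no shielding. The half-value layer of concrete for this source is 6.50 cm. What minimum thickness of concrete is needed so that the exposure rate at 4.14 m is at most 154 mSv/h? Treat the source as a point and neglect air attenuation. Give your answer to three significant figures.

16.6 cm

At 4.14 m, distance alone gives (2.25/4.14)² = 0.2954, so 3060 × 0.2954 = 903.9 mSv/h.
Further attenuation needed: 903.9/154 = 5.869.
n = log₂(5.869) = 2.553 half-value layers.
Thickness = 2.553 × 6.50 cm = 16.59 cm.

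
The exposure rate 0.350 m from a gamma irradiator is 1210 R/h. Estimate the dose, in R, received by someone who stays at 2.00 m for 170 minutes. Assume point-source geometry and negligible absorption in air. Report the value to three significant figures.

By the inverse-square law, rate at 2.00 m:
1210 × (0.350/2.00)² = 1210 × 0.03062 = 37.05 R/h.
Dose = rate × time = 37.05 R/h × 2.833 h = 105.0 R.

105 R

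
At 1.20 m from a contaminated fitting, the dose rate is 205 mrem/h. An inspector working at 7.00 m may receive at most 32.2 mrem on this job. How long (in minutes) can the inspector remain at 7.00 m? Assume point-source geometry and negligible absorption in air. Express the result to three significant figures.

321 min

Intensity scales as (d₁/d₂)², so rate at 7.00 m:
205 × (1.20/7.00)² = 205 × 0.02939 = 6.025 mrem/h.
Stay time = 32.2 mrem ÷ 6.025 mrem/h = 5.344 h = 320.6 min.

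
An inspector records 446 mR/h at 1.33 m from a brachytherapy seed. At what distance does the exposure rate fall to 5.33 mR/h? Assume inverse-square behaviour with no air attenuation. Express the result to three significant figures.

12.2 m

Intensity scales as (d₁/d₂)², so d₂ = d₁·√(I₁/I₂).
I₁/I₂ = 446/5.33 = 83.68, so d₂ = 1.33 × √83.68 = 12.17 m.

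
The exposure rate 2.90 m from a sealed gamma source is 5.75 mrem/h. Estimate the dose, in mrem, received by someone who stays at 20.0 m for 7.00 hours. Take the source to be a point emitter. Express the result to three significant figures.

Applying the 1/r² law, rate at 20.0 m:
(2.90/20.0)² = 0.02102, so 5.75 × 0.02102 = 0.1209 mrem/h.
Dose = rate × time = 0.1209 mrem/h × 7.000 h = 0.8463 mrem.

0.846 mrem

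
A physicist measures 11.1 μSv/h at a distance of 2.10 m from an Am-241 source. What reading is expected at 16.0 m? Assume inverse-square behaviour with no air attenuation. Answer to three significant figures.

Applying the 1/r² law, the rate at 16.0 m is
11.1 × (2.10/16.0)² = 11.1 × 0.01723 = 0.1913 μSv/h.

0.191 μSv/h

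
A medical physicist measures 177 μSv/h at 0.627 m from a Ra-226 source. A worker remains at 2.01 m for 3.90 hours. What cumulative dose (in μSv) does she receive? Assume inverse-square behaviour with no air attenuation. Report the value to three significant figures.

Since intensity falls as 1/r², rate at 2.01 m:
177 × (0.627/2.01)² = 177 × 0.09731 = 17.22 μSv/h.
Dose = rate × time = 17.22 μSv/h × 3.900 h = 67.16 μSv.

67.2 μSv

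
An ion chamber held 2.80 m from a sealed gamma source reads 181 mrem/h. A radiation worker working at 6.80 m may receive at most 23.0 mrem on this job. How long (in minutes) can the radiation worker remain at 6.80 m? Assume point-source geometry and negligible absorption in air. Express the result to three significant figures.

45.0 min

Intensity scales as (d₁/d₂)², so rate at 6.80 m:
(2.80/6.80)² = 0.1696, so 181 × 0.1696 = 30.70 mrem/h.
Stay time = 23.0 mrem ÷ 30.70 mrem/h = 0.7492 h = 44.95 min.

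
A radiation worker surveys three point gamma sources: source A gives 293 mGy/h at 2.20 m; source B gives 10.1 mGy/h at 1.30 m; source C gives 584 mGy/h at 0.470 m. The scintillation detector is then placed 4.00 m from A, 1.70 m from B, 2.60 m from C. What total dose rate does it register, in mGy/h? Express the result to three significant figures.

Each source contributes Iᵢ·(dᵢ/rᵢ)²; contributions add.
A: 293 × (2.20/4.00)² = 88.63 mGy/h
B: 10.1 × (1.30/1.70)² = 5.906 mGy/h
C: 584 × (0.470/2.60)² = 19.08 mGy/h
Total = 88.63 + 5.906 + 19.08 = 113.6 mGy/h.

114 mGy/h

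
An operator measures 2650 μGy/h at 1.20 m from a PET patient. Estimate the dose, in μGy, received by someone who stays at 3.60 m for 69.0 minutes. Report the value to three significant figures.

By the inverse-square law, rate at 3.60 m:
(1.20/3.60)² = 0.1111, so 2650 × 0.1111 = 294.4 μGy/h.
Dose = rate × time = 294.4 μGy/h × 1.150 h = 338.6 μGy.

339 μGy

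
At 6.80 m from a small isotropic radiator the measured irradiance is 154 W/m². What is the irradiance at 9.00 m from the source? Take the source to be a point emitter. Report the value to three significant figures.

87.9 W/m²

Since intensity falls as 1/r², scaling from 6.80 m to 9.00 m:
(6.80/9.00)² = 0.5709, so 154 × 0.5709 = 87.92 W/m².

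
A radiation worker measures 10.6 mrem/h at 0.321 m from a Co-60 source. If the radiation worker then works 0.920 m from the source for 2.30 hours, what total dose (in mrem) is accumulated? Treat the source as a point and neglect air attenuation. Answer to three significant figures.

2.97 mrem

Since intensity falls as 1/r², rate at 0.920 m:
10.6 × (0.321/0.920)² = 10.6 × 0.1217 = 1.290 mrem/h.
Dose = rate × time = 1.290 mrem/h × 2.300 h = 2.967 mrem.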